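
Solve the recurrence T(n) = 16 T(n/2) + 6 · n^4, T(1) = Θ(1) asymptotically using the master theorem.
T(n) = Θ(n^4 log n)

log_2 16 = 4, and f(n) = 6 · n^4 = Θ(n^(log_2 16)). This is Case 2 of the master theorem: T(n) = Θ(f(n) · log n) = Θ(n^4 log n).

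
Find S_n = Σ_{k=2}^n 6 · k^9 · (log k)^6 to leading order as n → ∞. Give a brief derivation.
S_n ~ 3 · n^10 · (log n)^6 / 5

By integral comparison, S_n = ∫_1^n 6 · x^9 · (log x)^6 dx + O(n^9 · (log n)^6). For the integral, the leading term of ∫_1^n x^9 (log x)^6 dx is n^10/10 · (log n)^6 (by repeated integration by parts; each step lowers the log-exponent and produces a relatively O(1/log n) correction). Hence S_n ~ 3 · n^10 · (log n)^6 / 5.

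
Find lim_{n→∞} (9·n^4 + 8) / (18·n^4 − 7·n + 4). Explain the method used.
lim = 9/18 = 1/2

For large n the leading n^4 terms dominate both numerator and denominator. Dividing top and bottom by n^4, every other term tends to 0, leaving 9/18 = 1/2.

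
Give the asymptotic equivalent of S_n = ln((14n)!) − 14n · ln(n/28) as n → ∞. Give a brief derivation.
S_n ~ 14n · (ln 392 − 1) + O(ln n)

Stirling: ln((14n)!) = 14n ln(14n) − 14n + O(ln n).
  S_n = 14n ln(14n) − 14n − 14n ln(n/28) + O(ln n)
      = 14n ln(14n) − 14n ln n + 14n ln 28 − 14n + O(ln n)
      = 14n ln 14 + 14n ln 28 − 14n + O(ln n)
      = 14n (ln 392 − 1) + O(ln n).
Numerically ln(392) − 1 ≈ 4.9713.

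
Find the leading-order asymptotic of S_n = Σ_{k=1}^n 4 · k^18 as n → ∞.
S_n ~ 4 · n^19 / 19

By integral comparison (Euler-Maclaurin), Σ_{k=1}^n 4 · k^18 = 4 · ∫_0^n x^18 dx + O(n^18) = 4 · n^19/19 + O(n^18). (Equivalently, Faulhaber's formula gives the same leading term.)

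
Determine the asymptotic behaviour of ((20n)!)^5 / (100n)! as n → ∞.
((20n)!)^5/(100n)! ~ ((2π·20n)^(4/2) / sqrt(5)) · 5^(−5·20n)  →  0

Write N = 20n. Stirling: N! ~ sqrt(2π N)(N/e)^N and (5N)! ~ sqrt(2π·5N)·(5N/e)^(5N).
  (N!)^5/(5N)! ~ (2π N)^(5/2) (N/e)^(5N) / [sqrt(2π·5N) (5N/e)^(5N)]
     = (2π N)^(5/2) / sqrt(2π·5N) · (N/(5N))^(5N)
     = (2π N)^((5−1)/2) / sqrt(5) · 5^(−5N).
Since 5^5 > 1, the factor 5^(−5N) decays exponentially, so the ratio → 0. Substituting N = 20n gives the stated form.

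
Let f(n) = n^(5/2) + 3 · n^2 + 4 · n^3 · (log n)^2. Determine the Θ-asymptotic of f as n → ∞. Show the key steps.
f(n) ∈ Θ(n^3 · (log n)^2)

Compare the terms by growth order. For large n, n^a · (log n)^b dominates n^a' · (log n)^b' iff a > a', or (a = a' and b > b'). Ranking the 3 terms shows the dominant one is 4 · n^3 · (log n)^2. Hence f(n) ∈ Θ(n^3 · (log n)^2).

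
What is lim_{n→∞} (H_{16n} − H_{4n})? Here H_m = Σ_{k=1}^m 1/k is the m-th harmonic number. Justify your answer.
lim = ln(16/4) = ln 4

Euler-Maclaurin gives H_m = ln m + γ + 1/(2m) + O(1/m^2). The γ and O(1/m) terms cancel in the difference:
  H_{16n} − H_{4n} = ln(16n) − ln(4n) + O(1/n) = ln(16/4) + O(1/n).
Hence the limit is ln(16/4) = ln 4.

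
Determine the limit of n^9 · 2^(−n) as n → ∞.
lim = 0

Exponentials with base > 1 dominate every fixed polynomial: for any fixed c, n^c / 2^n → 0 as n → ∞ (e.g. by the ratio test, or by writing 2^n = e^(n ln 2) and noting e^(n ln 2) / n^c → ∞). Hence n^9 · 2^(−n) = n^9 / 2^n → 0.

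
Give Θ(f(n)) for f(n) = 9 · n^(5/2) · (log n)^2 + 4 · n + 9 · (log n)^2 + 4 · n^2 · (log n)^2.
f(n) ∈ Θ(n^(5/2) · (log n)^2)

Compare the terms by growth order. For large n, n^a · (log n)^b dominates n^a' · (log n)^b' iff a > a', or (a = a' and b > b'). Ranking the 4 terms shows the dominant one is 9 · n^(5/2) · (log n)^2. Hence f(n) ∈ Θ(n^(5/2) · (log n)^2).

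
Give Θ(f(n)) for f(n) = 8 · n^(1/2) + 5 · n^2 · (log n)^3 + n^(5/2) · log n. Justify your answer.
f(n) ∈ Θ(n^(5/2) · log n)

Compare the terms by growth order. For large n, n^a · (log n)^b dominates n^a' · (log n)^b' iff a > a', or (a = a' and b > b'). Ranking the 3 terms shows the dominant one is n^(5/2) · log n. Hence f(n) ∈ Θ(n^(5/2) · log n).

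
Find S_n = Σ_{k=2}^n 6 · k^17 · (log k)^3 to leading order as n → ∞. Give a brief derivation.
S_n ~ n^18 · (log n)^3 / 3

By integral comparison, S_n = ∫_1^n 6 · x^17 · (log x)^3 dx + O(n^17 · (log n)^3). For the integral, the leading term of ∫_1^n x^17 (log x)^3 dx is n^18/18 · (log n)^3 (by repeated integration by parts; each step lowers the log-exponent and produces a relatively O(1/log n) correction). Hence S_n ~ n^18 · (log n)^3 / 3.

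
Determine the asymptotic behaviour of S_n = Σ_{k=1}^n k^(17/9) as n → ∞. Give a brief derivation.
S_n ~ (9/26) · n^(26/9)

Integral comparison: Σ_{k=1}^n k^(17/9) = ∫_0^n x^(17/9) dx + O(n^(17/9)). The integral is n^(1 + 17/9) / (1 + 17/9) = n^((17+9)/9) / ((17+9)/9) = (9/26) · n^(26/9).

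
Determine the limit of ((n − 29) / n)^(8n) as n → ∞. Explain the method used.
lim = e^(−232)

Rewrite as (1 − 29/n)^(8n). By the standard limit (1 + x/n)^n → e^x, we have (1 − 29/n)^n → e^(−29), and raising to the 8th power gives e^(−232).
More precisely, ln[(1 − 29/n)^(8n)] = 8n · ln(1 − 29/n) = 8n · (-29/n + O(1/n^2)) = -232 + O(1/n) → -232.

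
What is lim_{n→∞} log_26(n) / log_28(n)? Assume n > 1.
lim = ln(28) / ln(26) = log_26(28)

Change of base: log_26(n) = ln n / ln 26 and log_28(n) = ln n / ln 28. The ratio is (ln n / ln 26) · (ln 28 / ln n) = ln 28 / ln 26, a constant independent of n. So the limit is ln 28 / ln 26 = log_26(28).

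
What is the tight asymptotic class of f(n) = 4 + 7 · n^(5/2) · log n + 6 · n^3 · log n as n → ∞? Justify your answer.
f(n) ∈ Θ(n^3 · log n)

Compare the terms by growth order. For large n, n^a · (log n)^b dominates n^a' · (log n)^b' iff a > a', or (a = a' and b > b'). Ranking the 3 terms shows the dominant one is 6 · n^3 · log n. Hence f(n) ∈ Θ(n^3 · log n).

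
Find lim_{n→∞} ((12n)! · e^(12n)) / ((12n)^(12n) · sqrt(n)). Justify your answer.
lim = sqrt(2π·12)

Stirling: (12n)! ~ sqrt(2π·12n) · (12n/e)^(12n). Hence
  (12n)! · e^(12n) / (12n)^(12n) ~ sqrt(2π·12n).
Dividing by sqrt(n): sqrt(2π·12n) / sqrt(n) = sqrt(2π·12) · n^((1−1)/2), so the limit is sqrt(2π·12).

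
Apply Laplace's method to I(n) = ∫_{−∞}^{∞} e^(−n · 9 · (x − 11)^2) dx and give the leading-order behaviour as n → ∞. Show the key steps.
I(n) = sqrt(π/(9n))

Here φ(x) = 9 · (x − 11)^2 has its unique minimum at x* = 11 with φ(x*) = 0 and φ''(x*) = 18. Laplace's method gives
  I(n) ~ e^(−n φ(x*)) · sqrt(2π / (n · φ''(x*))) = sqrt(2π / (18n)) = sqrt(π/(9n)).
This is exact: substituting u = (x − 11)·sqrt(9n) gives I(n) = (1/sqrt(9n)) ∫_{−∞}^{∞} e^(−u^2) du = sqrt(π/(9n)).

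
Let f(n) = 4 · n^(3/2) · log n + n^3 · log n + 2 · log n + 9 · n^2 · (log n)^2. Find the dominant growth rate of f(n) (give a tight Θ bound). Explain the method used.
f(n) ∈ Θ(n^3 · log n)

Compare the terms by growth order. For large n, n^a · (log n)^b dominates n^a' · (log n)^b' iff a > a', or (a = a' and b > b'). Ranking the 4 terms shows the dominant one is n^3 · log n. Hence f(n) ∈ Θ(n^3 · log n).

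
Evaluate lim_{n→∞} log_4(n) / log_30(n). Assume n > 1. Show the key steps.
lim = ln(30) / ln(4) = log_4(30)

Change of base: log_4(n) = ln n / ln 4 and log_30(n) = ln n / ln 30. The ratio is (ln n / ln 4) · (ln 30 / ln n) = ln 30 / ln 4, a constant independent of n. So the limit is ln 30 / ln 4 = log_4(30).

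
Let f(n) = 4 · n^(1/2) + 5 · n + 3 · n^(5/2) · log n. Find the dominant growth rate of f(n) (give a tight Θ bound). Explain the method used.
f(n) ∈ Θ(n^(5/2) · log n)

Compare the terms by growth order. For large n, n^a · (log n)^b dominates n^a' · (log n)^b' iff a > a', or (a = a' and b > b'). Ranking the 3 terms shows the dominant one is 3 · n^(5/2) · log n. Hence f(n) ∈ Θ(n^(5/2) · log n).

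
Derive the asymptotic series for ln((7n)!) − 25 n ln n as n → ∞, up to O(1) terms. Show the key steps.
ln((7n)!) − 25 n ln n = −18 n ln n + 7(ln 7 − 1) n + (1/2) ln(2π·7n) + O(1/n)

Stirling: ln((7n)!) = 7n ln(7n) − 7n + (1/2) ln(2π·7n) + O(1/n).
Expand 7n ln(7n) = 7n (ln n + ln 7) = 7n ln n + 7n ln 7.
Subtract 25n ln n: leading term is (7 − 25) n ln n = −18 n ln n. The next term is 7n ln 7 − 7n = 7(ln 7 − 1) n. Then the (1/2) ln(2π·7n) correction.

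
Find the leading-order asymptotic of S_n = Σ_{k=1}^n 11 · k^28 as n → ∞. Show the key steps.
S_n ~ 11 · n^29 / 29

By integral comparison (Euler-Maclaurin), Σ_{k=1}^n 11 · k^28 = 11 · ∫_0^n x^28 dx + O(n^28) = 11 · n^29/29 + O(n^28). (Equivalently, Faulhaber's formula gives the same leading term.)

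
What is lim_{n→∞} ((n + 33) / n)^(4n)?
lim = e^132

Rewrite as (1 + 33/n)^(4n). By the standard limit (1 + x/n)^n → e^x, we have (1 + 33/n)^n → e^33, and raising to the 4th power gives e^132.
More precisely, ln[(1 + 33/n)^(4n)] = 4n · ln(1 + 33/n) = 4n · (33/n + O(1/n^2)) = 132 + O(1/n) → 132.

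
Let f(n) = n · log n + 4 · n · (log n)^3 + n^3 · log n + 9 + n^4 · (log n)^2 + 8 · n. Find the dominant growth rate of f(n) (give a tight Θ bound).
f(n) ∈ Θ(n^4 · (log n)^2)

Compare the terms by growth order. For large n, n^a · (log n)^b dominates n^a' · (log n)^b' iff a > a', or (a = a' and b > b'). Ranking the 6 terms shows the dominant one is n^4 · (log n)^2. Hence f(n) ∈ Θ(n^4 · (log n)^2).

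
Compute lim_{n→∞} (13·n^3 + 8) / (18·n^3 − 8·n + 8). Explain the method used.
lim = 13/18

For large n the leading n^3 terms dominate both numerator and denominator. Dividing top and bottom by n^3, every other term tends to 0, leaving 13/18.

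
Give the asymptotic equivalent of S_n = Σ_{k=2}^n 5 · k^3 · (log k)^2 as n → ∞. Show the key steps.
S_n ~ 5 · n^4 · (log n)^2 / 4

By integral comparison, S_n = ∫_1^n 5 · x^3 · (log x)^2 dx + O(n^3 · (log n)^2). For the integral, the leading term of ∫_1^n x^3 (log x)^2 dx is n^4/4 · (log n)^2 (by repeated integration by parts; each step lowers the log-exponent and produces a relatively O(1/log n) correction). Hence S_n ~ 5 · n^4 · (log n)^2 / 4.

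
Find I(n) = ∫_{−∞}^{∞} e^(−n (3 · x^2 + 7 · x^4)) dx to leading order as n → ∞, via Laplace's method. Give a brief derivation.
I(n) ~ sqrt(π/(3n))

φ(x) = 3 · x^2 + 7 · x^4 has its unique global minimum at x* = 0 (since φ'(x) = 6x + 28x^3 = 0 only at x = 0 for real x with both coefficients positive, and φ → ∞ as |x| → ∞). At x* = 0, φ(0) = 0 and φ''(0) = 6. Laplace's method then gives
  I(n) ~ sqrt(2π / (n · φ''(0))) · e^(−n φ(0)) = sqrt(2π / (6n)) = sqrt(π/(3n)).
The 7 · x^4 term contributes only at subleading order (an O(1/n) relative correction).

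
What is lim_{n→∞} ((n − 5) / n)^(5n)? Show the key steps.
lim = e^(−25)

Rewrite as (1 − 5/n)^(5n). By the standard limit (1 + x/n)^n → e^x, we have (1 − 5/n)^n → e^(−5), and raising to the 5th power gives e^(−25).
More precisely, ln[(1 − 5/n)^(5n)] = 5n · ln(1 − 5/n) = 5n · (-5/n + O(1/n^2)) = -25 + O(1/n) → -25.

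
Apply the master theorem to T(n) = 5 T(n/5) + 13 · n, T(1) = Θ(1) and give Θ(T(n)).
T(n) = Θ(n log n)

log_5 5 = 1, and f(n) = 13 · n = Θ(n^(log_5 5)). This is Case 2 of the master theorem: T(n) = Θ(f(n) · log n) = Θ(n log n).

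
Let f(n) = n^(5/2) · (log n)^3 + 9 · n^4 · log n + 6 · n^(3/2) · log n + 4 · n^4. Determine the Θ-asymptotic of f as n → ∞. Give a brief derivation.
f(n) ∈ Θ(n^4 · log n)

Compare the terms by growth order. For large n, n^a · (log n)^b dominates n^a' · (log n)^b' iff a > a', or (a = a' and b > b'). Ranking the 4 terms shows the dominant one is 9 · n^4 · log n. Hence f(n) ∈ Θ(n^4 · log n).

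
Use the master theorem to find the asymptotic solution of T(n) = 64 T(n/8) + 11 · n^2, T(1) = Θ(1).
T(n) = Θ(n^2 log n)

log_8 64 = 2, and f(n) = 11 · n^2 = Θ(n^(log_8 64)). This is Case 2 of the master theorem: T(n) = Θ(f(n) · log n) = Θ(n^2 log n).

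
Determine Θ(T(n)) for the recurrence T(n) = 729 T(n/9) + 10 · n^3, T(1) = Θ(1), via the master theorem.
T(n) = Θ(n^3 log n)

log_9 729 = 3, and f(n) = 10 · n^3 = Θ(n^(log_9 729)). This is Case 2 of the master theorem: T(n) = Θ(f(n) · log n) = Θ(n^3 log n).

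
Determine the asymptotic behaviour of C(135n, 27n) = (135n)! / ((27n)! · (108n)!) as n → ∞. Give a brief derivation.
C(135n, 27n) ~ (3125/256)^(27n) · sqrt(5/(8π·27n))

Write N = 27n. Apply Stirling to each factorial:
  (5N)! ~ sqrt(2π·5N) · (5N/e)^(5N),
  N! ~ sqrt(2π N) · (N/e)^N,
  (4N)! ~ sqrt(2π·4N) · (4N/e)^(4N).
The exponential factors combine to (5N)^(5N) / (N^N · (4N)^(4N)) = 5^(5N)/4^(4N) = (5^5/4^4)^N = (3125/256)^N.
The square-root prefactors combine to sqrt(2π·5N) / (sqrt(2π N)·sqrt(2π·4N)) = sqrt(5 / (2π·4·N)) = sqrt(5/(8π·27n)).
Substituting N = 27n: C(135n, 27n) ~ (3125/256)^(27n) · sqrt(5/(8π·27n)).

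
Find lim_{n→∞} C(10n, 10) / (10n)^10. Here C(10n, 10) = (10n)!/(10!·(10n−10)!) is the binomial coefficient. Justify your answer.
lim = 1/10! = 1/3628800

With N = 10n → ∞: C(N, 10) / N^10 = [N(N−1)…(N−9)] / (10! · N^10) = (1/10!) · 1 · (1 − 1/(10n)) · … · (1 − 9/(10n)). Each factor → 1 as N → ∞, so the limit is 1/10! = 1/3628800.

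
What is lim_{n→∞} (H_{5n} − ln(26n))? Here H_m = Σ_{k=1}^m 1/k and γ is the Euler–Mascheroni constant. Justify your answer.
lim = ln(5/26) + γ

By Euler-Maclaurin, H_m = ln m + γ + O(1/m). So
  H_{5n} − ln(26n) = ln(5n) + γ − ln(26n) + O(1/n)
                       = ln(5/26) + γ + O(1/n).
Hence the limit is ln(5/26) + γ.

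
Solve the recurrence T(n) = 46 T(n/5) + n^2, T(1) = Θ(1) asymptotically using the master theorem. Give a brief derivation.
T(n) = Θ(n^(log_5 46))

Master theorem: compare f(n) = n^2 to n^(log_5 46) where log_5 46 ≈ 2.379. Since 2 < log_5 46, we have f(n) = O(n^(log_5 46 − ε)) for some ε > 0 — Case 1. Hence T(n) = Θ(n^(log_5 46)).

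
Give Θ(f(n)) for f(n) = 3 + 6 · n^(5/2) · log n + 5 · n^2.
f(n) ∈ Θ(n^(5/2) · log n)

Compare the terms by growth order. For large n, n^a · (log n)^b dominates n^a' · (log n)^b' iff a > a', or (a = a' and b > b'). Ranking the 3 terms shows the dominant one is 6 · n^(5/2) · log n. Hence f(n) ∈ Θ(n^(5/2) · log n).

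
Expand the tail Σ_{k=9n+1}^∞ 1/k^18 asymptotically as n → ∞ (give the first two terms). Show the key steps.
Σ_{k>9n} 1/k^18 = 1/(17 · (9n)^17) − 1/(2 · (9n)^18) + O(1/(9n)^19)

Compare to the integral: ∫_{9n}^∞ x^(−18) dx = [−x^(−17)/17]_{9n}^∞ = 1/((18−1)·(9n)^17). The Euler-Maclaurin correction adds −f(9n)/2 = −1/(2·(9n)^18). Euler-Maclaurin then gives
  Σ_{k>9n} 1/k^18 = ∫_{9n}^∞ dx/x^18 − 1/(2·(9n)^18) + O(1/(9n)^19).
(Equivalently this is ζ(18) − Σ_{k≤9n} 1/k^18.)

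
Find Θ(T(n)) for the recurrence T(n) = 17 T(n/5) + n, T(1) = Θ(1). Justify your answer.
T(n) = Θ(n^(log_5 17))

Master theorem: compare f(n) = n to n^(log_5 17) where log_5 17 ≈ 1.760. Since 1 < log_5 17, we have f(n) = O(n^(log_5 17 − ε)) for some ε > 0 — Case 1. Hence T(n) = Θ(n^(log_5 17)).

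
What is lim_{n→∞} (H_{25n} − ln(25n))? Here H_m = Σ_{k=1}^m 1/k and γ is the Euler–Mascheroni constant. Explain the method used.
lim = γ

By Euler-Maclaurin, H_m = ln m + γ + O(1/m). So
  H_{25n} − ln(25n) = ln(25n) + γ − ln(25n) + O(1/n)
                       = ln(25/25) + γ + O(1/n).
Hence the limit is γ (since ln 1 = 0).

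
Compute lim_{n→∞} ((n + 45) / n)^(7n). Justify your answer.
lim = e^315

Rewrite as (1 + 45/n)^(7n). By the standard limit (1 + x/n)^n → e^x, we have (1 + 45/n)^n → e^45, and raising to the 7th power gives e^315.
More precisely, ln[(1 + 45/n)^(7n)] = 7n · ln(1 + 45/n) = 7n · (45/n + O(1/n^2)) = 315 + O(1/n) → 315.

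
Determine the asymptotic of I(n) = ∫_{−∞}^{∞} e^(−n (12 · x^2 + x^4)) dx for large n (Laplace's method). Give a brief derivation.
I(n) ~ sqrt(π/(12n))

φ(x) = 12 · x^2 + x^4 has its unique global minimum at x* = 0 (since φ'(x) = 24x + 4x^3 = 0 only at x = 0 for real x with both coefficients positive, and φ → ∞ as |x| → ∞). At x* = 0, φ(0) = 0 and φ''(0) = 24. Laplace's method then gives
  I(n) ~ sqrt(2π / (n · φ''(0))) · e^(−n φ(0)) = sqrt(2π / (24n)) = sqrt(π/(12n)).
The x^4 term contributes only at subleading order (an O(1/n) relative correction).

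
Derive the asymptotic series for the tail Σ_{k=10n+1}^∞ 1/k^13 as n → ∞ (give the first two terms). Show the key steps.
Σ_{k>10n} 1/k^13 = 1/(12 · (10n)^12) − 1/(2 · (10n)^13) + O(1/(10n)^14)

Compare to the integral: ∫_{10n}^∞ x^(−13) dx = [−x^(−12)/12]_{10n}^∞ = 1/((13−1)·(10n)^12). The Euler-Maclaurin correction adds −f(10n)/2 = −1/(2·(10n)^13). Euler-Maclaurin then gives
  Σ_{k>10n} 1/k^13 = ∫_{10n}^∞ dx/x^13 − 1/(2·(10n)^13) + O(1/(10n)^14).
(Equivalently this is ζ(13) − Σ_{k≤10n} 1/k^13.)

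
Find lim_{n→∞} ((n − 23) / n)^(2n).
lim = e^(−46)

Rewrite as (1 − 23/n)^(2n). By the standard limit (1 + x/n)^n → e^x, we have (1 − 23/n)^n → e^(−23), and raising to the 2nd power gives e^(−46).
More precisely, ln[(1 − 23/n)^(2n)] = 2n · ln(1 − 23/n) = 2n · (-23/n + O(1/n^2)) = -46 + O(1/n) → -46.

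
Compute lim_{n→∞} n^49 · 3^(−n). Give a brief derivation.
lim = 0

Exponentials with base > 1 dominate every fixed polynomial: for any fixed c, n^c / 3^n → 0 as n → ∞ (e.g. by the ratio test, or by writing 3^n = e^(n ln 3) and noting e^(n ln 3) / n^c → ∞). Hence n^49 · 3^(−n) = n^49 / 3^n → 0.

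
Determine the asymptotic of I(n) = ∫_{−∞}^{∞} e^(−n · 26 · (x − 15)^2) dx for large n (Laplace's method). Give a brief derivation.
I(n) = sqrt(π/(26n))

Here φ(x) = 26 · (x − 15)^2 has its unique minimum at x* = 15 with φ(x*) = 0 and φ''(x*) = 52. Laplace's method gives
  I(n) ~ e^(−n φ(x*)) · sqrt(2π / (n · φ''(x*))) = sqrt(2π / (52n)) = sqrt(π/(26n)).
This is exact: substituting u = (x − 15)·sqrt(26n) gives I(n) = (1/sqrt(26n)) ∫_{−∞}^{∞} e^(−u^2) du = sqrt(π/(26n)).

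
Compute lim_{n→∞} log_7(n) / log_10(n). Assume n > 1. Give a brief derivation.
lim = ln(10) / ln(7) = log_7(10)

Change of base: log_7(n) = ln n / ln 7 and log_10(n) = ln n / ln 10. The ratio is (ln n / ln 7) · (ln 10 / ln n) = ln 10 / ln 7, a constant independent of n. So the limit is ln 10 / ln 7 = log_7(10).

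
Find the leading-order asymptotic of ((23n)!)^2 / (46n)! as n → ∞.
((23n)!)^2/(46n)! ~ ((2π·23n)^(1/2) / sqrt(2)) · 2^(−2·23n)  →  0

Write N = 23n. Stirling: N! ~ sqrt(2π N)(N/e)^N and (2N)! ~ sqrt(2π·2N)·(2N/e)^(2N).
  (N!)^2/(2N)! ~ (2π N)^(2/2) (N/e)^(2N) / [sqrt(2π·2N) (2N/e)^(2N)]
     = (2π N)^(2/2) / sqrt(2π·2N) · (N/(2N))^(2N)
     = (2π N)^((2−1)/2) / sqrt(2) · 2^(−2N).
Since 2^2 > 1, the factor 2^(−2N) decays exponentially, so the ratio → 0. Substituting N = 23n gives the stated form.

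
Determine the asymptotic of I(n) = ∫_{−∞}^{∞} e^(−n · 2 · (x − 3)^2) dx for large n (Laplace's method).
I(n) = sqrt(π/(2n))

Here φ(x) = 2 · (x − 3)^2 has its unique minimum at x* = 3 with φ(x*) = 0 and φ''(x*) = 4. Laplace's method gives
  I(n) ~ e^(−n φ(x*)) · sqrt(2π / (n · φ''(x*))) = sqrt(2π / (4n)) = sqrt(π/(2n)).
This is exact: substituting u = (x − 3)·sqrt(2n) gives I(n) = (1/sqrt(2n)) ∫_{−∞}^{∞} e^(−u^2) du = sqrt(π/(2n)).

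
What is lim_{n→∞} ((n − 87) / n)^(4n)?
lim = e^(−348)

Rewrite as (1 − 87/n)^(4n). By the standard limit (1 + x/n)^n → e^x, we have (1 − 87/n)^n → e^(−87), and raising to the 4th power gives e^(−348).
More precisely, ln[(1 − 87/n)^(4n)] = 4n · ln(1 − 87/n) = 4n · (-87/n + O(1/n^2)) = -348 + O(1/n) → -348.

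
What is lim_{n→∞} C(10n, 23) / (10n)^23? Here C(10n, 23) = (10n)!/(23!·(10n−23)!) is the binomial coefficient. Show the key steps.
lim = 1/23! = 1/25852016738884976640000

With N = 10n → ∞: C(N, 23) / N^23 = [N(N−1)…(N−22)] / (23! · N^23) = (1/23!) · 1 · (1 − 1/(10n)) · … · (1 − 22/(10n)). Each factor → 1 as N → ∞, so the limit is 1/23! = 1/25852016738884976640000.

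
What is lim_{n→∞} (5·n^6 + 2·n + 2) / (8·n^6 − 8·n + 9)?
lim = 5/8

For large n the leading n^6 terms dominate both numerator and denominator. Dividing top and bottom by n^6, every other term tends to 0, leaving 5/8.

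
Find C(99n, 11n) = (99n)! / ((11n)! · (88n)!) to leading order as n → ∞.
C(99n, 11n) ~ (387420489/16777216)^(11n) · sqrt(9/(16π·11n))

Write N = 11n. Apply Stirling to each factorial:
  (9N)! ~ sqrt(2π·9N) · (9N/e)^(9N),
  N! ~ sqrt(2π N) · (N/e)^N,
  (8N)! ~ sqrt(2π·8N) · (8N/e)^(8N).
The exponential factors combine to (9N)^(9N) / (N^N · (8N)^(8N)) = 9^(9N)/8^(8N) = (9^9/8^8)^N = (387420489/16777216)^N.
The square-root prefactors combine to sqrt(2π·9N) / (sqrt(2π N)·sqrt(2π·8N)) = sqrt(9 / (2π·8·N)) = sqrt(9/(16π·11n)).
Substituting N = 11n: C(99n, 11n) ~ (387420489/16777216)^(11n) · sqrt(9/(16π·11n)).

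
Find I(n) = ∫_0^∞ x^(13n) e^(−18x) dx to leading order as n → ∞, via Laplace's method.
I(n) ~ (sqrt(2π·13n) / 18) · (13n/(18e))^(13n)

Write the integrand as exp(13n ln x − 18x) and set f(x) = 13n ln x − 18x. Then f'(x) = 13n/x − 18 = 0 at x* = 13n/18, and f''(x*) = −13n/x*^2 = −18^2/(13n). Laplace's method (interior maximum) gives
  I(n) ~ e^(f(x*)) · sqrt(2π / |f''(x*)|)
        = exp(13n ln(13n/18) − 13n) · sqrt(2π · 13n / 18^2)
        = (13n/18)^(13n) e^(−13n) · sqrt(2π·13n) / 18
        = (sqrt(2π·13n) / 18) · (13n/(18e))^(13n).
This matches Γ(13n+1)/18^(13n+1) with Stirling applied to Γ.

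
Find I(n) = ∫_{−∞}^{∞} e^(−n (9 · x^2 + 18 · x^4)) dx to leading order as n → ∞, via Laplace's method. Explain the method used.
I(n) ~ sqrt(π/(9n))

φ(x) = 9 · x^2 + 18 · x^4 has its unique global minimum at x* = 0 (since φ'(x) = 18x + 72x^3 = 0 only at x = 0 for real x with both coefficients positive, and φ → ∞ as |x| → ∞). At x* = 0, φ(0) = 0 and φ''(0) = 18. Laplace's method then gives
  I(n) ~ sqrt(2π / (n · φ''(0))) · e^(−n φ(0)) = sqrt(2π / (18n)) = sqrt(π/(9n)).
The 18 · x^4 term contributes only at subleading order (an O(1/n) relative correction).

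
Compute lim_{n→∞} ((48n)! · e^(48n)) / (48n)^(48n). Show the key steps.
lim = ∞

Stirling: (48n)! ~ sqrt(2π·48n) · (48n/e)^(48n). Hence
  (48n)! · e^(48n) / (48n)^(48n) ~ sqrt(2π·48n) = sqrt(2π·48) · sqrt(n) → ∞.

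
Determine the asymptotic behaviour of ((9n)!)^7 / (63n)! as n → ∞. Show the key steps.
((9n)!)^7/(63n)! ~ ((2π·9n)^(6/2) / sqrt(7)) · 7^(−7·9n)  →  0

Write N = 9n. Stirling: N! ~ sqrt(2π N)(N/e)^N and (7N)! ~ sqrt(2π·7N)·(7N/e)^(7N).
  (N!)^7/(7N)! ~ (2π N)^(7/2) (N/e)^(7N) / [sqrt(2π·7N) (7N/e)^(7N)]
     = (2π N)^(7/2) / sqrt(2π·7N) · (N/(7N))^(7N)
     = (2π N)^((7−1)/2) / sqrt(7) · 7^(−7N).
Since 7^7 > 1, the factor 7^(−7N) decays exponentially, so the ratio → 0. Substituting N = 9n gives the stated form.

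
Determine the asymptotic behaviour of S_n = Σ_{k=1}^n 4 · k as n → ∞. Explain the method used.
S_n ~ 2 · n^2

By integral comparison (Euler-Maclaurin), Σ_{k=1}^n 4 · k = 4 · ∫_0^n x^1 dx + O(n) = 4 · n^2/2 = 2 · n^2 + O(n). (Equivalently, Faulhaber's formula gives the same leading term.)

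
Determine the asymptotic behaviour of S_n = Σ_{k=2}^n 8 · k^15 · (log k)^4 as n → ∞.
S_n ~ n^16 · (log n)^4 / 2

By integral comparison, S_n = ∫_1^n 8 · x^15 · (log x)^4 dx + O(n^15 · (log n)^4). For the integral, the leading term of ∫_1^n x^15 (log x)^4 dx is n^16/16 · (log n)^4 (by repeated integration by parts; each step lowers the log-exponent and produces a relatively O(1/log n) correction). Hence S_n ~ n^16 · (log n)^4 / 2.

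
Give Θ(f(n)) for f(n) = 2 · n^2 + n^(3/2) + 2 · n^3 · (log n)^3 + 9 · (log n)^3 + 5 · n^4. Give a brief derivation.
f(n) ∈ Θ(n^4)

Compare the terms by growth order. For large n, n^a · (log n)^b dominates n^a' · (log n)^b' iff a > a', or (a = a' and b > b'). Ranking the 5 terms shows the dominant one is 5 · n^4. Hence f(n) ∈ Θ(n^4).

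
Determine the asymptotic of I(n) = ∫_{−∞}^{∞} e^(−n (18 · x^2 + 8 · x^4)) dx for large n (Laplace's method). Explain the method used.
I(n) ~ sqrt(π/(18n))

φ(x) = 18 · x^2 + 8 · x^4 has its unique global minimum at x* = 0 (since φ'(x) = 36x + 32x^3 = 0 only at x = 0 for real x with both coefficients positive, and φ → ∞ as |x| → ∞). At x* = 0, φ(0) = 0 and φ''(0) = 36. Laplace's method then gives
  I(n) ~ sqrt(2π / (n · φ''(0))) · e^(−n φ(0)) = sqrt(2π / (36n)) = sqrt(π/(18n)).
The 8 · x^4 term contributes only at subleading order (an O(1/n) relative correction).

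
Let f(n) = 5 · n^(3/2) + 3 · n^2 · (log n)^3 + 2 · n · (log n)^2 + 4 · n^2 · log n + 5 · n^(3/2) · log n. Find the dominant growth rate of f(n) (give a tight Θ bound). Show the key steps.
f(n) ∈ Θ(n^2 · (log n)^3)

Compare the terms by growth order. For large n, n^a · (log n)^b dominates n^a' · (log n)^b' iff a > a', or (a = a' and b > b'). Ranking the 5 terms shows the dominant one is 3 · n^2 · (log n)^3. Hence f(n) ∈ Θ(n^2 · (log n)^3).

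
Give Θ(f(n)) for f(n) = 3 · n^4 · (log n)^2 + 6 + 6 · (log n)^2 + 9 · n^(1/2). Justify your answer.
f(n) ∈ Θ(n^4 · (log n)^2)

Compare the terms by growth order. For large n, n^a · (log n)^b dominates n^a' · (log n)^b' iff a > a', or (a = a' and b > b'). Ranking the 4 terms shows the dominant one is 3 · n^4 · (log n)^2. Hence f(n) ∈ Θ(n^4 · (log n)^2).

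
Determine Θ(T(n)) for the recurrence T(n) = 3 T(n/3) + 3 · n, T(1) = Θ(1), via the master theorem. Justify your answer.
T(n) = Θ(n log n)

log_3 3 = 1, and f(n) = 3 · n = Θ(n^(log_3 3)). This is Case 2 of the master theorem: T(n) = Θ(f(n) · log n) = Θ(n log n).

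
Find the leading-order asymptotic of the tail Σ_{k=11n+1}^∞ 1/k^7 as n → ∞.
Σ_{k>11n} 1/k^7 ~ 1/(6 · (11n)^6)

Compare to the integral: ∫_{11n}^∞ x^(−7) dx = [−x^(−6)/6]_{11n}^∞ = 1/((7−1)·(11n)^6). Euler-Maclaurin then gives
  Σ_{k>11n} 1/k^7 = ∫_{11n}^∞ dx/x^7 − 1/(2·(11n)^7) + O(1/(11n)^8).
(Equivalently this is ζ(7) − Σ_{k≤11n} 1/k^7.)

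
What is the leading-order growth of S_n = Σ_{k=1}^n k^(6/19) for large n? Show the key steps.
S_n ~ (19/25) · n^(25/19)

Integral comparison: Σ_{k=1}^n k^(6/19) = ∫_0^n x^(6/19) dx + O(n^(6/19)). The integral is n^(1 + 6/19) / (1 + 6/19) = n^((6+19)/19) / ((6+19)/19) = (19/25) · n^(25/19).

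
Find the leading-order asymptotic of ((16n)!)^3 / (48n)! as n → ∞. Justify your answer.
((16n)!)^3/(48n)! ~ ((2π·16n)^(2/2) / sqrt(3)) · 3^(−3·16n)  →  0

Write N = 16n. Stirling: N! ~ sqrt(2π N)(N/e)^N and (3N)! ~ sqrt(2π·3N)·(3N/e)^(3N).
  (N!)^3/(3N)! ~ (2π N)^(3/2) (N/e)^(3N) / [sqrt(2π·3N) (3N/e)^(3N)]
     = (2π N)^(3/2) / sqrt(2π·3N) · (N/(3N))^(3N)
     = (2π N)^((3−1)/2) / sqrt(3) · 3^(−3N).
Since 3^3 > 1, the factor 3^(−3N) decays exponentially, so the ratio → 0. Substituting N = 16n gives the stated form.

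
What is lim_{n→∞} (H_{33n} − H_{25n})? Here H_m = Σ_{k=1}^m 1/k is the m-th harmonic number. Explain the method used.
lim = ln(33/25)

Euler-Maclaurin gives H_m = ln m + γ + 1/(2m) + O(1/m^2). The γ and O(1/m) terms cancel in the difference:
  H_{33n} − H_{25n} = ln(33n) − ln(25n) + O(1/n) = ln(33/25) + O(1/n).
Hence the limit is ln(33/25).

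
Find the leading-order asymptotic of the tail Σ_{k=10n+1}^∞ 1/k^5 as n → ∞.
Σ_{k>10n} 1/k^5 ~ 1/(4 · (10n)^4)

Compare to the integral: ∫_{10n}^∞ x^(−5) dx = [−x^(−4)/4]_{10n}^∞ = 1/((5−1)·(10n)^4). Euler-Maclaurin then gives
  Σ_{k>10n} 1/k^5 = ∫_{10n}^∞ dx/x^5 − 1/(2·(10n)^5) + O(1/(10n)^6).
(Equivalently this is ζ(5) − Σ_{k≤10n} 1/k^5.)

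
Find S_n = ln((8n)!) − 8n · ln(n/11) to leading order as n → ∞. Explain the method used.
S_n ~ 8n · (ln 88 − 1) + O(ln n)

Stirling: ln((8n)!) = 8n ln(8n) − 8n + O(ln n).
  S_n = 8n ln(8n) − 8n − 8n ln(n/11) + O(ln n)
      = 8n ln(8n) − 8n ln n + 8n ln 11 − 8n + O(ln n)
      = 8n ln 8 + 8n ln 11 − 8n + O(ln n)
      = 8n (ln 88 − 1) + O(ln n).
Numerically ln(88) − 1 ≈ 3.4773.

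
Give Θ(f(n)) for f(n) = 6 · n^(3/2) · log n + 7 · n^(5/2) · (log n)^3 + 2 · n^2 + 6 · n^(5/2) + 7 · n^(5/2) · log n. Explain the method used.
f(n) ∈ Θ(n^(5/2) · (log n)^3)

Compare the terms by growth order. For large n, n^a · (log n)^b dominates n^a' · (log n)^b' iff a > a', or (a = a' and b > b'). Ranking the 5 terms shows the dominant one is 7 · n^(5/2) · (log n)^3. Hence f(n) ∈ Θ(n^(5/2) · (log n)^3).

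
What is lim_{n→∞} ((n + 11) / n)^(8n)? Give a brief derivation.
lim = e^88

Rewrite as (1 + 11/n)^(8n). By the standard limit (1 + x/n)^n → e^x, we have (1 + 11/n)^n → e^11, and raising to the 8th power gives e^88.
More precisely, ln[(1 + 11/n)^(8n)] = 8n · ln(1 + 11/n) = 8n · (11/n + O(1/n^2)) = 88 + O(1/n) → 88.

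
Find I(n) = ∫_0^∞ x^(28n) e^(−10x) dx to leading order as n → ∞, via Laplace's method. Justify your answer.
I(n) ~ (sqrt(2π·28n) / 10) · (28n/(10e))^(28n)

Write the integrand as exp(28n ln x − 10x) and set f(x) = 28n ln x − 10x. Then f'(x) = 28n/x − 10 = 0 at x* = 28n/10, and f''(x*) = −28n/x*^2 = −10^2/(28n). Laplace's method (interior maximum) gives
  I(n) ~ e^(f(x*)) · sqrt(2π / |f''(x*)|)
        = exp(28n ln(28n/10) − 28n) · sqrt(2π · 28n / 10^2)
        = (28n/10)^(28n) e^(−28n) · sqrt(2π·28n) / 10
        = (sqrt(2π·28n) / 10) · (28n/(10e))^(28n).
This matches Γ(28n+1)/10^(28n+1) with Stirling applied to Γ.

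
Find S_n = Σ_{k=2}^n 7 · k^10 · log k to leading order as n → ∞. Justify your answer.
S_n ~ 7 · n^11 log n / 11 − 7 · n^11 / 121

By integral comparison, S_n = ∫_1^n 7 · x^10 · log x dx + O(n^10 · log n). For the integral, ∫ x^10 log x dx = n^11 log n / 11 − n^11/121 (integration by parts). Hence S_n ~ 7 · n^11 log n / 11 − 7 · n^11 / 121.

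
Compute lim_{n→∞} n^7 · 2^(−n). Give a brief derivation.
lim = 0

Exponentials with base > 1 dominate every fixed polynomial: for any fixed c, n^c / 2^n → 0 as n → ∞ (e.g. by the ratio test, or by writing 2^n = e^(n ln 2) and noting e^(n ln 2) / n^c → ∞). Hence n^7 · 2^(−n) = n^7 / 2^n → 0.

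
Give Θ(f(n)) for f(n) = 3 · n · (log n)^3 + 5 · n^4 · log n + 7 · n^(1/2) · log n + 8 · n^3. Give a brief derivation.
f(n) ∈ Θ(n^4 · log n)

Compare the terms by growth order. For large n, n^a · (log n)^b dominates n^a' · (log n)^b' iff a > a', or (a = a' and b > b'). Ranking the 4 terms shows the dominant one is 5 · n^4 · log n. Hence f(n) ∈ Θ(n^4 · log n).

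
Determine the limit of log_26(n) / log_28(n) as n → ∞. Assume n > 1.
lim = ln(28) / ln(26) = log_26(28)

Change of base: log_26(n) = ln n / ln 26 and log_28(n) = ln n / ln 28. The ratio is (ln n / ln 26) · (ln 28 / ln n) = ln 28 / ln 26, a constant independent of n. So the limit is ln 28 / ln 26 = log_26(28).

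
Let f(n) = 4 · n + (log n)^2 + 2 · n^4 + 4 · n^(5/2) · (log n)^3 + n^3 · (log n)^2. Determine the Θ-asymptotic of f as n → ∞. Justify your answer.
f(n) ∈ Θ(n^4)

Compare the terms by growth order. For large n, n^a · (log n)^b dominates n^a' · (log n)^b' iff a > a', or (a = a' and b > b'). Ranking the 5 terms shows the dominant one is 2 · n^4. Hence f(n) ∈ Θ(n^4).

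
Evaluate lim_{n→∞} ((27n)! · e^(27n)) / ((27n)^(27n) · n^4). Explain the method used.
lim = 0

Stirling: (27n)! ~ sqrt(2π·27n) · (27n/e)^(27n). Hence
  (27n)! · e^(27n) / (27n)^(27n) ~ sqrt(2π·27n).
Dividing by n^4: sqrt(2π·27n) / n^4 = sqrt(2π·27) · n^((1−8)/2), so the expression behaves like sqrt(2π·27) · n^((1−8)/2) → 0.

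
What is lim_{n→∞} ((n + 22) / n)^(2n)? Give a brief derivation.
lim = e^44

Rewrite as (1 + 22/n)^(2n). By the standard limit (1 + x/n)^n → e^x, we have (1 + 22/n)^n → e^22, and raising to the 2nd power gives e^44.
More precisely, ln[(1 + 22/n)^(2n)] = 2n · ln(1 + 22/n) = 2n · (22/n + O(1/n^2)) = 44 + O(1/n) → 44.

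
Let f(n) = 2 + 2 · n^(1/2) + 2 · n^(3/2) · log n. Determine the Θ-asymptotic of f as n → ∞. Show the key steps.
f(n) ∈ Θ(n^(3/2) · log n)

Compare the terms by growth order. For large n, n^a · (log n)^b dominates n^a' · (log n)^b' iff a > a', or (a = a' and b > b'). Ranking the 3 terms shows the dominant one is 2 · n^(3/2) · log n. Hence f(n) ∈ Θ(n^(3/2) · log n).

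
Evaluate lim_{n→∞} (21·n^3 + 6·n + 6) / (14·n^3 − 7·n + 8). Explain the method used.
lim = 21/14 = 3/2

For large n the leading n^3 terms dominate both numerator and denominator. Dividing top and bottom by n^3, every other term tends to 0, leaving 21/14 = 3/2.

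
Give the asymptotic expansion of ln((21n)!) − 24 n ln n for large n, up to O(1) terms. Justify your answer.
ln((21n)!) − 24 n ln n = −3 n ln n + 21(ln 21 − 1) n + (1/2) ln(2π·21n) + O(1/n)

Stirling: ln((21n)!) = 21n ln(21n) − 21n + (1/2) ln(2π·21n) + O(1/n).
Expand 21n ln(21n) = 21n (ln n + ln 21) = 21n ln n + 21n ln 21.
Subtract 24n ln n: leading term is (21 − 24) n ln n = −3 n ln n. The next term is 21n ln 21 − 21n = 21(ln 21 − 1) n. Then the (1/2) ln(2π·21n) correction.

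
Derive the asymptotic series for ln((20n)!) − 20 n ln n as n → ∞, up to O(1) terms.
ln((20n)!) − 20 n ln n = 20(ln 20 − 1) n + (1/2) ln(2π·20n) + O(1/n)

Stirling: ln((20n)!) = 20n ln(20n) − 20n + (1/2) ln(2π·20n) + O(1/n).
Since 20n ln(20n) = 20n ln n + 20n ln 20, subtracting 20n ln n cancels the n ln n term exactly. What remains is 20(ln 20 − 1) n + (1/2) ln(2π·20n) + O(1/n).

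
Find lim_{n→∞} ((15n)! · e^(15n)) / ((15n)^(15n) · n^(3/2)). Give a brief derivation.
lim = 0

Stirling: (15n)! ~ sqrt(2π·15n) · (15n/e)^(15n). Hence
  (15n)! · e^(15n) / (15n)^(15n) ~ sqrt(2π·15n).
Dividing by n^(3/2): sqrt(2π·15n) / n^(3/2) = sqrt(2π·15) · n^((1−3)/2), so the expression behaves like sqrt(2π·15) · n^((1−3)/2) → 0.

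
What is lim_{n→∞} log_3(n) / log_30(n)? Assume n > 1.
lim = ln(30) / ln(3) = log_3(30)

Change of base: log_3(n) = ln n / ln 3 and log_30(n) = ln n / ln 30. The ratio is (ln n / ln 3) · (ln 30 / ln n) = ln 30 / ln 3, a constant independent of n. So the limit is ln 30 / ln 3 = log_3(30).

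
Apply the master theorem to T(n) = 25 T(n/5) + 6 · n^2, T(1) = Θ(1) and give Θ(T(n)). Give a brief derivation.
T(n) = Θ(n^2 log n)

log_5 25 = 2, and f(n) = 6 · n^2 = Θ(n^(log_5 25)). This is Case 2 of the master theorem: T(n) = Θ(f(n) · log n) = Θ(n^2 log n).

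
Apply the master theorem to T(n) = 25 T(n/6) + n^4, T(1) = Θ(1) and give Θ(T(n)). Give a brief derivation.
T(n) = Θ(n^4)

log_6 25 ≈ 1.796. f(n) = n^4 dominates n^(log_6 25) since 4 > 1.796, and the regularity condition a·f(n/b) = 25·(n/6)^4 = (25/1296)·n^4 ≤ c·f(n) holds with c = 25/1296 ≈ 0.0193 < 1. So this is Case 3: T(n) = Θ(f(n)) = Θ(n^4).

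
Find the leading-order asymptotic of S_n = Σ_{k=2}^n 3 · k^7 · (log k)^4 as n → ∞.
S_n ~ 3 · n^8 · (log n)^4 / 8

By integral comparison, S_n = ∫_1^n 3 · x^7 · (log x)^4 dx + O(n^7 · (log n)^4). For the integral, the leading term of ∫_1^n x^7 (log x)^4 dx is n^8/8 · (log n)^4 (by repeated integration by parts; each step lowers the log-exponent and produces a relatively O(1/log n) correction). Hence S_n ~ 3 · n^8 · (log n)^4 / 8.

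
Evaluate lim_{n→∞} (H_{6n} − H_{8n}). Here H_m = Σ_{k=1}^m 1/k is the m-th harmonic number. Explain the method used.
lim = ln(6/8) = ln(3/4)

Euler-Maclaurin gives H_m = ln m + γ + 1/(2m) + O(1/m^2). The γ and O(1/m) terms cancel in the difference:
  H_{6n} − H_{8n} = ln(6n) − ln(8n) + O(1/n) = ln(6/8) + O(1/n).
Hence the limit is ln(6/8) = ln(3/4).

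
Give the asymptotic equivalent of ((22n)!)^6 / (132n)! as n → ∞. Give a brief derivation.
((22n)!)^6/(132n)! ~ ((2π·22n)^(5/2) / sqrt(6)) · 6^(−6·22n)  →  0

Write N = 22n. Stirling: N! ~ sqrt(2π N)(N/e)^N and (6N)! ~ sqrt(2π·6N)·(6N/e)^(6N).
  (N!)^6/(6N)! ~ (2π N)^(6/2) (N/e)^(6N) / [sqrt(2π·6N) (6N/e)^(6N)]
     = (2π N)^(6/2) / sqrt(2π·6N) · (N/(6N))^(6N)
     = (2π N)^((6−1)/2) / sqrt(6) · 6^(−6N).
Since 6^6 > 1, the factor 6^(−6N) decays exponentially, so the ratio → 0. Substituting N = 22n gives the stated form.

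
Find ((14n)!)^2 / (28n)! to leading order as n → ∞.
((14n)!)^2/(28n)! ~ ((2π·14n)^(1/2) / sqrt(2)) · 2^(−2·14n)  →  0

Write N = 14n. Stirling: N! ~ sqrt(2π N)(N/e)^N and (2N)! ~ sqrt(2π·2N)·(2N/e)^(2N).
  (N!)^2/(2N)! ~ (2π N)^(2/2) (N/e)^(2N) / [sqrt(2π·2N) (2N/e)^(2N)]
     = (2π N)^(2/2) / sqrt(2π·2N) · (N/(2N))^(2N)
     = (2π N)^((2−1)/2) / sqrt(2) · 2^(−2N).
Since 2^2 > 1, the factor 2^(−2N) decays exponentially, so the ratio → 0. Substituting N = 14n gives the stated form.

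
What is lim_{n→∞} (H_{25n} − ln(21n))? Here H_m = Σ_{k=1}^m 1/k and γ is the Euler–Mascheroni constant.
lim = ln(25/21) + γ

By Euler-Maclaurin, H_m = ln m + γ + O(1/m). So
  H_{25n} − ln(21n) = ln(25n) + γ − ln(21n) + O(1/n)
                       = ln(25/21) + γ + O(1/n).
Hence the limit is ln(25/21) + γ.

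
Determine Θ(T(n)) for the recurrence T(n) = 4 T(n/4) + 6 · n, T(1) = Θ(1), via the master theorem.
T(n) = Θ(n log n)

log_4 4 = 1, and f(n) = 6 · n = Θ(n^(log_4 4)). This is Case 2 of the master theorem: T(n) = Θ(f(n) · log n) = Θ(n log n).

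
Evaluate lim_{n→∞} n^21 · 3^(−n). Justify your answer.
lim = 0

Exponentials with base > 1 dominate every fixed polynomial: for any fixed c, n^c / 3^n → 0 as n → ∞ (e.g. by the ratio test, or by writing 3^n = e^(n ln 3) and noting e^(n ln 3) / n^c → ∞). Hence n^21 · 3^(−n) = n^21 / 3^n → 0.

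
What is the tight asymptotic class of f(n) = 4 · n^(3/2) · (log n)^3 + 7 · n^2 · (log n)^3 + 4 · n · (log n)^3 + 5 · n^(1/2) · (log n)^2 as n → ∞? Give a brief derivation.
f(n) ∈ Θ(n^2 · (log n)^3)

Compare the terms by growth order. For large n, n^a · (log n)^b dominates n^a' · (log n)^b' iff a > a', or (a = a' and b > b'). Ranking the 4 terms shows the dominant one is 7 · n^2 · (log n)^3. Hence f(n) ∈ Θ(n^2 · (log n)^3).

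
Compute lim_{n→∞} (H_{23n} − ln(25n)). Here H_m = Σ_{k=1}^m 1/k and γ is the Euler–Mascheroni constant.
lim = ln(23/25) + γ

By Euler-Maclaurin, H_m = ln m + γ + O(1/m). So
  H_{23n} − ln(25n) = ln(23n) + γ − ln(25n) + O(1/n)
                       = ln(23/25) + γ + O(1/n).
Hence the limit is ln(23/25) + γ.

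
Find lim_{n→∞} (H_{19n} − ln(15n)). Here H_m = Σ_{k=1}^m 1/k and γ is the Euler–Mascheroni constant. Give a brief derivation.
lim = ln(19/15) + γ

By Euler-Maclaurin, H_m = ln m + γ + O(1/m). So
  H_{19n} − ln(15n) = ln(19n) + γ − ln(15n) + O(1/n)
                       = ln(19/15) + γ + O(1/n).
Hence the limit is ln(19/15) + γ.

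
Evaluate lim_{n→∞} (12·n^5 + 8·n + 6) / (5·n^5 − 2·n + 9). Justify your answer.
lim = 12/5

For large n the leading n^5 terms dominate both numerator and denominator. Dividing top and bottom by n^5, every other term tends to 0, leaving 12/5.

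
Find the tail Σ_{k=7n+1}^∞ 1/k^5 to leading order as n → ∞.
Σ_{k>7n} 1/k^5 ~ 1/(4 · (7n)^4)

Compare to the integral: ∫_{7n}^∞ x^(−5) dx = [−x^(−4)/4]_{7n}^∞ = 1/((5−1)·(7n)^4). Euler-Maclaurin then gives
  Σ_{k>7n} 1/k^5 = ∫_{7n}^∞ dx/x^5 − 1/(2·(7n)^5) + O(1/(7n)^6).
(Equivalently this is ζ(5) − Σ_{k≤7n} 1/k^5.)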